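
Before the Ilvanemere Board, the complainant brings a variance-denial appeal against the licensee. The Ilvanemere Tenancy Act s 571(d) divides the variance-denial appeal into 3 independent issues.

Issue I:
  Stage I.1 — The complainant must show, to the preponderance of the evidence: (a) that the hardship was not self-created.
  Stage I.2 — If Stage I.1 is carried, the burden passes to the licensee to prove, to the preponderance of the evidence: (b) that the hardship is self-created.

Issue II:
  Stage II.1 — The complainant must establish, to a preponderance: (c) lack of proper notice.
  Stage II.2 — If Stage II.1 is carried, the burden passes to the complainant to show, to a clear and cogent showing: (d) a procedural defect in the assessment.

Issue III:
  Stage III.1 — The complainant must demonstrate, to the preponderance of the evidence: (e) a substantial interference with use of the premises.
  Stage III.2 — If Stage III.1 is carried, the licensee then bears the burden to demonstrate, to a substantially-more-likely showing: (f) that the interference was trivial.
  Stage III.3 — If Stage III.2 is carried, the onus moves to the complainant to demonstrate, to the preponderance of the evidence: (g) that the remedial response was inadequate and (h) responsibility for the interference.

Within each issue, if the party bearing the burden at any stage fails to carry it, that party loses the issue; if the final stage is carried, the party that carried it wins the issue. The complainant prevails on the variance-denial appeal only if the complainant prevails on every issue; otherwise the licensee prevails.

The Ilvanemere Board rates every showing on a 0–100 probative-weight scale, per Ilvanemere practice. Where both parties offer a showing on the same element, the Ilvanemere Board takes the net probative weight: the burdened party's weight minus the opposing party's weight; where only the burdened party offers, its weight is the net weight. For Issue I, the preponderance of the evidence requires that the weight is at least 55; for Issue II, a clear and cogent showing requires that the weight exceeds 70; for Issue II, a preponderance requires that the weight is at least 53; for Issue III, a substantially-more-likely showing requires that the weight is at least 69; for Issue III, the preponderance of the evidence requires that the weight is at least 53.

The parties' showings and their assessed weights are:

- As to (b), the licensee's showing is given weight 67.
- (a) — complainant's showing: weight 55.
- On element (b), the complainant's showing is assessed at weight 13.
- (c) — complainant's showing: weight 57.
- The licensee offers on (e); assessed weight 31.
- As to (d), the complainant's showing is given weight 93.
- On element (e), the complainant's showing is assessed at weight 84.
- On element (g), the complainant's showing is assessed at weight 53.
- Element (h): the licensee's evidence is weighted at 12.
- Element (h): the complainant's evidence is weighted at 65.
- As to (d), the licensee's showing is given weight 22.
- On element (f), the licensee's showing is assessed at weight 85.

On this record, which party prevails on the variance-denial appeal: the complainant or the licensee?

complainant

— Issue I —
At Stage I.1 the complainant must meet the preponderance of the evidence (weight is at least 55): on (a) the weight is 55, ≥ 55, so (a) meets the standard.
  Stage I.1 is satisfied; the onus moves to the licensee.
At Stage I.2 the licensee must meet the preponderance of the evidence (weight is at least 55): on (b) the weight is 67 less the opposing 13 gives net 54, < 55, so (b) does not meet the standard.
  Stage I.2 not carried; the licensee fails its burden.
The analysis ends at Stage I.2; the complainant prevails on this issue.
— Issue II —
Stage II.1 (complainant, a preponderance, weight is at least 53): (c) 57 ≥ 53 — meets.
  All elements met. The complainant retains the burden for Stage II.2.
Stage II.2 (complainant, a clear and cogent showing, weight exceeds 70): (d) net 93−22=71 > 70 — meets.
  All elements met at the final stage.
With every stage satisfied, the complainant prevails on this issue.
— Issue III —
Stage III.1 — burden on complainant; standard: the preponderance of the evidence (weight is at least 53).
    (e): 84 − 31 = 53 ≥ 53 [met]
  Stage III.1 carried; the burden shifts to the licensee.
Stage III.2 — burden on licensee; standard: a substantially-more-likely showing (weight is at least 69).
    (f): 85 ≥ 69 [met]
  The licensee carries Stage III.2; the complainant now bears the burden.
Stage III.3 — burden on complainant; standard: the preponderance of the evidence (weight is at least 53).
    (g): 53 ≥ 53 [met]
    (h): 65 − 12 = 53 ≥ 53 [met]
  The complainant carries the last stage.
With every stage satisfied, the complainant prevails on this issue.
Per-issue: Issue I → complainant; Issue II → complainant; Issue III → complainant. The complainant must prevail on every issue; overall, the complainant prevails.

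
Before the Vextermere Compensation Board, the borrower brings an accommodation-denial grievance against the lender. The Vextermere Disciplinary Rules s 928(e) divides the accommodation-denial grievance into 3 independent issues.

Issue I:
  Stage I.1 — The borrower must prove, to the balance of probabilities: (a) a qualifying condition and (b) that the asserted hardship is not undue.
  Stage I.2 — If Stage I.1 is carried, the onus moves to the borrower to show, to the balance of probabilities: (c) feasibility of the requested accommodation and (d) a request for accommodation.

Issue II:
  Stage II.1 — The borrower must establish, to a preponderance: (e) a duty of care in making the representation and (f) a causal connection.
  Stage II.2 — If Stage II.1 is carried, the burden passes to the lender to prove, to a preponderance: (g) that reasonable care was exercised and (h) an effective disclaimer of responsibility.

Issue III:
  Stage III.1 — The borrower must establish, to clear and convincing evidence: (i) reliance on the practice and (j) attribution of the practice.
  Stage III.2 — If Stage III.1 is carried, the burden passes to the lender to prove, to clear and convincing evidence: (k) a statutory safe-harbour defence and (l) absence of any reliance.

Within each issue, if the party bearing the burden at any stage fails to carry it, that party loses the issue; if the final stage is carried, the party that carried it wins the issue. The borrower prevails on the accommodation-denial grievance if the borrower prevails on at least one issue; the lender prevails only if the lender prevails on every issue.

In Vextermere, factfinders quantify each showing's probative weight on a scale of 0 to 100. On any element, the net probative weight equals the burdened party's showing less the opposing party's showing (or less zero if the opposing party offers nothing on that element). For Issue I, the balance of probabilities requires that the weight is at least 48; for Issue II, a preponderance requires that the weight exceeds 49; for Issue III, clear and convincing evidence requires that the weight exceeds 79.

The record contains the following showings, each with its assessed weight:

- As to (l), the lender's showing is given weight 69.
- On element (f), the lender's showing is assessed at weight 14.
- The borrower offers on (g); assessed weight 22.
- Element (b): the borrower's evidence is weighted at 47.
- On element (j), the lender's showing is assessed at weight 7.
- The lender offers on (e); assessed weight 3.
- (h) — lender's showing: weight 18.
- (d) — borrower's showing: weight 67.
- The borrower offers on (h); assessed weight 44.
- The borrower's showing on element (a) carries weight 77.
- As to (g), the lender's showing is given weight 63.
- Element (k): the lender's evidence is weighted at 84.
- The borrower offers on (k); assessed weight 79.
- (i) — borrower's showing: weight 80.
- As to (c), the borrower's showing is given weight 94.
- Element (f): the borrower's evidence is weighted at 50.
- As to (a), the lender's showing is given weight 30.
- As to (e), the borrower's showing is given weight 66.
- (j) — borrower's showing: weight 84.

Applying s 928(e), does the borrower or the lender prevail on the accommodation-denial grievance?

lender

— Issue I —
Stage I.1 (borrower, the balance of probabilities, weight is at least 48): (a) net 77−30=47 < 48 — fails; (b) 47 < 48 — fails.
  Stage I.1 not carried; the borrower fails its burden.
So the lender prevails on this issue.
— Issue II —
At Stage II.1 the borrower must meet a preponderance (weight exceeds 49): on (e) the weight is 66 less the opposing 3 gives net 63, which does exceed 49, so (e) meets the standard; on (f) the weight is 50 less the opposing 14 gives net 36, which does not exceed 49, so (f) does not meet the standard.
  Stage II.1 not carried; the borrower fails its burden.
The lender prevails on this issue.
— Issue III —
Stage III.1 (borrower, clear and convincing evidence, weight exceeds 79): (i) 80 > 79 — meets; (j) net 84−7=77 ≤ 79 — fails.
  Stage III.1 not carried; the borrower fails its burden.
The lender prevails on this issue.
Per-issue: Issue I → lender; Issue II → lender; Issue III → lender. The borrower must prevail on at least one issue; overall, the lender prevails.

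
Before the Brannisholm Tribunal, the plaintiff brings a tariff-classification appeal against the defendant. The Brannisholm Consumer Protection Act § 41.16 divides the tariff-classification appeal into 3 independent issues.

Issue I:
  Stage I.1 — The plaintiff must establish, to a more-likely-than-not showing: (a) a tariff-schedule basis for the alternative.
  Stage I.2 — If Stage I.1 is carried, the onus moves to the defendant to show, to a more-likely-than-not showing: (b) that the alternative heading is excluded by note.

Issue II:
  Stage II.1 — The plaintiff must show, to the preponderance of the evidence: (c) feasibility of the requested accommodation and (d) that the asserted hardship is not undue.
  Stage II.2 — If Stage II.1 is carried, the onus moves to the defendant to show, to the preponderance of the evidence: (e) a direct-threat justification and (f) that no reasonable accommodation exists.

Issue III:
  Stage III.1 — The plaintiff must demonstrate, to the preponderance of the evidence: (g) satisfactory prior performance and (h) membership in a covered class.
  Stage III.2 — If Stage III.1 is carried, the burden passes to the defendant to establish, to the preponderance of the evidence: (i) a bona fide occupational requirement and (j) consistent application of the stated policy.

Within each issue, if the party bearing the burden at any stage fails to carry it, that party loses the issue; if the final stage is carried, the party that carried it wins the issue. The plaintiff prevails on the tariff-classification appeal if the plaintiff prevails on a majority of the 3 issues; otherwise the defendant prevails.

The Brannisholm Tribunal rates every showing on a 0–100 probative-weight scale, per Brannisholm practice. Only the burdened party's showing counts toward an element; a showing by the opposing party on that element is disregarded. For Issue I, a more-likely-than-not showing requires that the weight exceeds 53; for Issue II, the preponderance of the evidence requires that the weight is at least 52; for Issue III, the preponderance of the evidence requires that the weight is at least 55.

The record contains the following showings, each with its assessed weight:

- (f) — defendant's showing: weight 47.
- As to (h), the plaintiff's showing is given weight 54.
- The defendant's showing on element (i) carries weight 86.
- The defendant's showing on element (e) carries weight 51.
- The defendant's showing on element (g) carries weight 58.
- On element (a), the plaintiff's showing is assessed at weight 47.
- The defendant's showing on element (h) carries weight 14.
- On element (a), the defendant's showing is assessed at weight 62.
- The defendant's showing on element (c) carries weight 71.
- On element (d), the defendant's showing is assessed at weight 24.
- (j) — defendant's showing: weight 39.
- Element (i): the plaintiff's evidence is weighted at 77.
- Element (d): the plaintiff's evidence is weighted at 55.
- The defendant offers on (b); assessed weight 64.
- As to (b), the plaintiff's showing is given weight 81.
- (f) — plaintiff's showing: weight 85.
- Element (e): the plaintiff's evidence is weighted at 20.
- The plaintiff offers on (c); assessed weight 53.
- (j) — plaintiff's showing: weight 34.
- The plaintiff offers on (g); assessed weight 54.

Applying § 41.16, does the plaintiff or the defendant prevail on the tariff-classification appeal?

defendant

— Issue I —
Stage I.1 — burden on plaintiff; standard: a more-likely-than-not showing (weight exceeds 53).
    (a): 47 (defendant's 62 disregarded) ≤ 53 [not met]
  The plaintiff does not carry Stage I.1.
The defendant prevails on this issue.
— Issue II —
Stage II.1 — burden on plaintiff; standard: the preponderance of the evidence (weight is at least 52).
    (c): 53 (defendant's 71 disregarded) ≥ 52 [met]
    (d): 55 (defendant's 24 disregarded) ≥ 52 [met]
  Stage II.1 carried; the burden shifts to the defendant.
Stage II.2 — burden on defendant; standard: the preponderance of the evidence (weight is at least 52).
    (e): 51 (plaintiff's 20 disregarded) < 52 [not met]
    (f): 47 (plaintiff's 85 disregarded) < 52 [not met]
  Not every element is met, so the defendant fails to carry Stage II.2.
The analysis ends at Stage II.2; the plaintiff prevails on this issue.
— Issue III —
At Stage III.1 the plaintiff must meet the preponderance of the evidence (weight is at least 55): on (g) the weight is 54 (the defendant's 58 is given no effect), < 55, so (g) does not meet the standard; on (h) the weight is 54 (the defendant's 14 is given no effect), < 55, so (h) does not meet the standard.
  Not every element is met, so the plaintiff fails to carry Stage III.1.
So the defendant prevails on this issue.
Per-issue: Issue I → defendant; Issue II → plaintiff; Issue III → defendant. The plaintiff must prevail on a majority of issues; overall, the defendant prevails.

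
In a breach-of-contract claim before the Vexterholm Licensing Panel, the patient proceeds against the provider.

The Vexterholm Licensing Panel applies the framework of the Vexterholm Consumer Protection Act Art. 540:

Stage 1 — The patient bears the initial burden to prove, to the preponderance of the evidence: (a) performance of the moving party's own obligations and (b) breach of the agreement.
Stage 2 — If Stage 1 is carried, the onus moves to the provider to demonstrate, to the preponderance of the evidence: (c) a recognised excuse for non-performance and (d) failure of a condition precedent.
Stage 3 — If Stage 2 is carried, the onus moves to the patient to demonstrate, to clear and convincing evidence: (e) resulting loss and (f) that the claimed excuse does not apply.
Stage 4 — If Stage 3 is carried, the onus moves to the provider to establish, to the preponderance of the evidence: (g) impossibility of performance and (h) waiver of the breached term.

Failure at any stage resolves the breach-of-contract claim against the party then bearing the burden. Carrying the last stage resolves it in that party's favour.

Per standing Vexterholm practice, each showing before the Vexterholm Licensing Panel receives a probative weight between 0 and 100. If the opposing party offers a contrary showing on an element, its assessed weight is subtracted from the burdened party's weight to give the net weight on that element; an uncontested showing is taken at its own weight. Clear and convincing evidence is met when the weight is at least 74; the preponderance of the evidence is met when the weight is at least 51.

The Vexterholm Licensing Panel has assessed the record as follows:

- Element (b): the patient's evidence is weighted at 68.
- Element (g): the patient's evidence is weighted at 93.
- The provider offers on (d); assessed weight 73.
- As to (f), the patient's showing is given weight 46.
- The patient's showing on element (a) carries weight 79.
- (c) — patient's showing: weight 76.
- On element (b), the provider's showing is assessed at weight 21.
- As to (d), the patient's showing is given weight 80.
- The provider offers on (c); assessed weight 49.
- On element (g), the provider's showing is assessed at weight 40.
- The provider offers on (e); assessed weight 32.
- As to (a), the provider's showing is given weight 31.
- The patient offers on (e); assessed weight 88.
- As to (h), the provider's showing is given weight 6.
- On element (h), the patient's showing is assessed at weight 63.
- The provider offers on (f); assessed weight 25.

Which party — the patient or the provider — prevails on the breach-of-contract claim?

Stage 1 — burden on patient; standard: the preponderance of the evidence (weight is at least 51).
    (a): 79 − 31 = 48 < 51 [not met]
    (b): 68 − 21 = 47 < 51 [not met]
  The patient does not carry Stage 1.
The provider prevails.

provider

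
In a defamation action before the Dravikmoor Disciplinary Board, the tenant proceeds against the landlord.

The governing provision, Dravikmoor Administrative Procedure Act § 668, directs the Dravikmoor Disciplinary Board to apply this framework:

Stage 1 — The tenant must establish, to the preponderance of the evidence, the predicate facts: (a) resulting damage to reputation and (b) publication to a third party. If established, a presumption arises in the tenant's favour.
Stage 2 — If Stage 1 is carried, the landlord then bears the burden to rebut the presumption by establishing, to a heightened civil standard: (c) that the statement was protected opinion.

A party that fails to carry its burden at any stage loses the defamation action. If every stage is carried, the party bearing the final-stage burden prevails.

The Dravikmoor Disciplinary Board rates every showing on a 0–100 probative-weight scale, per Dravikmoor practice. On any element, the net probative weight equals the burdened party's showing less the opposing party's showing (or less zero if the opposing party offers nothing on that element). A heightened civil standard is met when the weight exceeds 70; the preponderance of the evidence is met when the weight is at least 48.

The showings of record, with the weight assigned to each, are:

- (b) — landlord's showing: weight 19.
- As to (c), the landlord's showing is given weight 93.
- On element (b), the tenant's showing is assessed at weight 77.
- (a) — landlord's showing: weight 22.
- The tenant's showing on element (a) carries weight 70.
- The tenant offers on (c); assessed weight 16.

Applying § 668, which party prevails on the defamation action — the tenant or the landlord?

landlord

At Stage 1 the tenant must meet the preponderance of the evidence (weight is at least 48): on (a) the weight is 70 less the opposing 22 gives net 48, ≥ 48, so (a) meets the standard; on (b) the weight is 77 less the opposing 19 gives net 58, which does reach 48, so (b) meets the standard.
  Stage 1 carried; the burden shifts to the landlord.
At Stage 2 the landlord must meet a heightened civil standard (weight exceeds 70): on (c) the weight is 93 less the opposing 16 gives net 77, which does exceed 70, so (c) meets the standard.
  The landlord carries the last stage.
All stages carried — the landlord prevails.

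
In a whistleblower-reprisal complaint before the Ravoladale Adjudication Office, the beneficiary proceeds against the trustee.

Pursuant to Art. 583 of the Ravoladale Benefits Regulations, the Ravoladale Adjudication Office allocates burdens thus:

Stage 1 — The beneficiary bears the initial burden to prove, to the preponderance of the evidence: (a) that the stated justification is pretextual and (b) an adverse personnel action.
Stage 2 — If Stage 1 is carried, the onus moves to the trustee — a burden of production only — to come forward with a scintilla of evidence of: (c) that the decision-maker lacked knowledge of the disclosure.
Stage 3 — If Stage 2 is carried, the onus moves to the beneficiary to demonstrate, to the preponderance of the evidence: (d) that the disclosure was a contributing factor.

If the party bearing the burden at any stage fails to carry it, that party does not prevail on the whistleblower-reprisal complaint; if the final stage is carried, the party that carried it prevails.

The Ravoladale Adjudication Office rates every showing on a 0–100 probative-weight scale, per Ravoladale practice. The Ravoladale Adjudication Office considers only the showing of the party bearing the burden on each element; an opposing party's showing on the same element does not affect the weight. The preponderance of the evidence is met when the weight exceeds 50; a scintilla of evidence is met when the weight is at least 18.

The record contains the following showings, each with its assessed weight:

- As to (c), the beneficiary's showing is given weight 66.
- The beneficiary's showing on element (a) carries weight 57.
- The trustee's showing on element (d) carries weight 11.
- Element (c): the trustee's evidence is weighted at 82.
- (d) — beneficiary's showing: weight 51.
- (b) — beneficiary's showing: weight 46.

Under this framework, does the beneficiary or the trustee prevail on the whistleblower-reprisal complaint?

At Stage 1 the beneficiary must meet the preponderance of the evidence (weight exceeds 50): on (a) the weight is 57, which does exceed 50, so (a) meets the standard; on (b) the weight is 46, which does not exceed 50, so (b) does not meet the standard.
  The beneficiary does not carry Stage 1.
The trustee prevails.

trustee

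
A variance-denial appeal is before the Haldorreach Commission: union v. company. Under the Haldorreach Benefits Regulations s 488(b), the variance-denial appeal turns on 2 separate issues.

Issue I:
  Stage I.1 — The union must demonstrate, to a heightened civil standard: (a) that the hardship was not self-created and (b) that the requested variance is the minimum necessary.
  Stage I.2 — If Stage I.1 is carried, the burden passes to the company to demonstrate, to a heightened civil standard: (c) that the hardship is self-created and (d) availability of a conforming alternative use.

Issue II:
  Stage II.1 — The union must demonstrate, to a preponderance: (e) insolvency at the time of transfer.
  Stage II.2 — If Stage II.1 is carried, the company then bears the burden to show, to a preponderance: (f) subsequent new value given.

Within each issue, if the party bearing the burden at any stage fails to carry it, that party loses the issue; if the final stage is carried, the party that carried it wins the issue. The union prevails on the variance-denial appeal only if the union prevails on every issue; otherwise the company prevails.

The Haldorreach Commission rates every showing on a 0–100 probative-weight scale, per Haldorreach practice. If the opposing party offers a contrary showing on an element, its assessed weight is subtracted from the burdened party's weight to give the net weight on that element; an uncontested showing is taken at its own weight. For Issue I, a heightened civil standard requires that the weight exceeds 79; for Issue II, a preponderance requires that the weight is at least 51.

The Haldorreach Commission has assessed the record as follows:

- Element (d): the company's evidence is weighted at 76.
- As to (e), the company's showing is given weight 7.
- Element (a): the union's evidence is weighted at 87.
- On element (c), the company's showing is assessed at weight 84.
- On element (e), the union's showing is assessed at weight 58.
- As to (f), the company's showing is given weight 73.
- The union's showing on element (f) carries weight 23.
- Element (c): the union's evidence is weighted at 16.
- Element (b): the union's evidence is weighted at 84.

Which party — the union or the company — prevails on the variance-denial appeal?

— Issue I —
Stage I.1 — burden on union; standard: a heightened civil standard (weight exceeds 79).
    (a): 87 > 79 [met]
    (b): 84 > 79 [met]
  Stage I.1 carried; the burden shifts to the company.
Stage I.2 — burden on company; standard: a heightened civil standard (weight exceeds 79).
    (c): 84 − 16 = 68 ≤ 79 [not met]
    (d): 76 ≤ 79 [not met]
  The company does not carry Stage I.2.
So the union prevails on this issue.
— Issue II —
Stage II.1 — burden on union; standard: a preponderance (weight is at least 51).
    (e): 58 − 7 = 51 ≥ 51 [met]
  Stage II.1 is satisfied; the onus moves to the company.
Stage II.2 — burden on company; standard: a preponderance (weight is at least 51).
    (f): 73 − 23 = 50 < 51 [not met]
  Not every element is met, so the company fails to carry Stage II.2.
The analysis ends at Stage II.2; the union prevails on this issue.
Per-issue: Issue I → union; Issue II → union. The union must prevail on every issue; overall, the union prevails.

union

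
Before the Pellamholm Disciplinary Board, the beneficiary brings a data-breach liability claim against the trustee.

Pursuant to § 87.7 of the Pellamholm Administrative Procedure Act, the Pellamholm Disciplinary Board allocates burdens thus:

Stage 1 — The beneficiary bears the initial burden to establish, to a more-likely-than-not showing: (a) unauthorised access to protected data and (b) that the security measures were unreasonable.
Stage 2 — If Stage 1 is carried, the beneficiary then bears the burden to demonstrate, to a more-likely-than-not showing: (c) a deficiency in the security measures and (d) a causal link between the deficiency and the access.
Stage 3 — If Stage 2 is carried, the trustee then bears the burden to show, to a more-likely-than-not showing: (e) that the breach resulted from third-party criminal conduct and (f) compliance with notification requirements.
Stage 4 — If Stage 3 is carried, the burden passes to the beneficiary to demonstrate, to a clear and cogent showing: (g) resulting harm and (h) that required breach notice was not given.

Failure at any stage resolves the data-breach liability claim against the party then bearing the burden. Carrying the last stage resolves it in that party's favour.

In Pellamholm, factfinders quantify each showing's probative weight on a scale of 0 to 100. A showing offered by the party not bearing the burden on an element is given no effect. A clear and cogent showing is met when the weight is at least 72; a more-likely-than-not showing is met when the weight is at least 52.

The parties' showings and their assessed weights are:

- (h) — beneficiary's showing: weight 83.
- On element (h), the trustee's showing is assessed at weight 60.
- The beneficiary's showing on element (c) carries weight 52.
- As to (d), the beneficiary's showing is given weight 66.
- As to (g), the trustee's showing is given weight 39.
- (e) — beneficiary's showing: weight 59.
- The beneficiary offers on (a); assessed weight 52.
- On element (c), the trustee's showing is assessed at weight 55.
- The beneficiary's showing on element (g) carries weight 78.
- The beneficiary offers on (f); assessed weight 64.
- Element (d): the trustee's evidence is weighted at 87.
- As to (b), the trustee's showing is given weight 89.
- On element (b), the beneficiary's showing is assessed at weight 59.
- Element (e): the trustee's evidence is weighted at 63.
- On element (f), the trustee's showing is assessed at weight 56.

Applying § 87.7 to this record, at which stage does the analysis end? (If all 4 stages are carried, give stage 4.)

Stage 1 — burden on beneficiary; standard: a more-likely-than-not showing (weight is at least 52).
    (a): 52 ≥ 52 [met]
    (b): 59 (trustee's 89 disregarded) ≥ 52 [met]
  All elements met. The beneficiary retains the burden for Stage 2.
Stage 2 — burden on beneficiary; standard: a more-likely-than-not showing (weight is at least 52).
    (c): 52 (trustee's 55 disregarded) ≥ 52 [met]
    (d): 66 (trustee's 87 disregarded) ≥ 52 [met]
  The beneficiary carries Stage 2; the trustee now bears the burden.
Stage 3 — burden on trustee; standard: a more-likely-than-not showing (weight is at least 52).
    (e): 63 (beneficiary's 59 disregarded) ≥ 52 [met]
    (f): 56 (beneficiary's 64 disregarded) ≥ 52 [met]
  Stage 3 is satisfied; the onus moves to the beneficiary.
Stage 4 — burden on beneficiary; standard: a clear and cogent showing (weight is at least 72).
    (g): 78 (trustee's 39 disregarded) ≥ 72 [met]
    (h): 83 (trustee's 60 disregarded) ≥ 72 [met]
  The beneficiary carries the last stage.
Every stage carried; the beneficiary prevails.

stage 4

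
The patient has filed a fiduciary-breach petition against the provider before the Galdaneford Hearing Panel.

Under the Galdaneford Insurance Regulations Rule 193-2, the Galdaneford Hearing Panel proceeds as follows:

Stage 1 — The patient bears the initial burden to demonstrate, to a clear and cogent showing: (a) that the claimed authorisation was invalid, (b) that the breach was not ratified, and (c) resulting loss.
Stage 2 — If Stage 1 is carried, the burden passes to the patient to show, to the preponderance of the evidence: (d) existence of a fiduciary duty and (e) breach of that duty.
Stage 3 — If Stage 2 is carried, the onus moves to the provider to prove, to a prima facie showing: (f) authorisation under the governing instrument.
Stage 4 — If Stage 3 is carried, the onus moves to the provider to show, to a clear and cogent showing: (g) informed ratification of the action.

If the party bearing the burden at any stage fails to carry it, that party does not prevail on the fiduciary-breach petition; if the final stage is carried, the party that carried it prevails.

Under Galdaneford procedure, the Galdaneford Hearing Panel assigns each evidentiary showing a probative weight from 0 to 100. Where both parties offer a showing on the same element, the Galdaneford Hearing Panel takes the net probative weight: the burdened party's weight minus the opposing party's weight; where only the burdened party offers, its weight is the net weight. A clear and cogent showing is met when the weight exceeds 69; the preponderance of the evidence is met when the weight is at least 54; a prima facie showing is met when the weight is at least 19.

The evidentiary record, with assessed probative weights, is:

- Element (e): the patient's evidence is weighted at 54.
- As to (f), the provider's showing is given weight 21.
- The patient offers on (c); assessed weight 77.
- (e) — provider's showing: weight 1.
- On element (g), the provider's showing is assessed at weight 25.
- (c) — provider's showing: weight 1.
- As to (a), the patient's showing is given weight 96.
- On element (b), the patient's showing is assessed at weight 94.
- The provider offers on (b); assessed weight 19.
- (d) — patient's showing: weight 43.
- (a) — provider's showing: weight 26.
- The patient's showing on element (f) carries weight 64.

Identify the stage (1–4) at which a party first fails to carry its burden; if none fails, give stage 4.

stage 2

Stage 1 — burden on patient; standard: a clear and cogent showing (weight exceeds 69).
    (a): 96 − 26 = 70 > 69 [met]
    (b): 94 − 19 = 75 > 69 [met]
    (c): 77 − 1 = 76 > 69 [met]
  Stage 1 carried; the burden remains with the patient.
Stage 2 — burden on patient; standard: the preponderance of the evidence (weight is at least 54).
    (d): 43 < 54 [not met]
    (e): 54 − 1 = 53 < 54 [not met]
  Not every element is met, so the patient fails to carry Stage 2.
So the provider prevails.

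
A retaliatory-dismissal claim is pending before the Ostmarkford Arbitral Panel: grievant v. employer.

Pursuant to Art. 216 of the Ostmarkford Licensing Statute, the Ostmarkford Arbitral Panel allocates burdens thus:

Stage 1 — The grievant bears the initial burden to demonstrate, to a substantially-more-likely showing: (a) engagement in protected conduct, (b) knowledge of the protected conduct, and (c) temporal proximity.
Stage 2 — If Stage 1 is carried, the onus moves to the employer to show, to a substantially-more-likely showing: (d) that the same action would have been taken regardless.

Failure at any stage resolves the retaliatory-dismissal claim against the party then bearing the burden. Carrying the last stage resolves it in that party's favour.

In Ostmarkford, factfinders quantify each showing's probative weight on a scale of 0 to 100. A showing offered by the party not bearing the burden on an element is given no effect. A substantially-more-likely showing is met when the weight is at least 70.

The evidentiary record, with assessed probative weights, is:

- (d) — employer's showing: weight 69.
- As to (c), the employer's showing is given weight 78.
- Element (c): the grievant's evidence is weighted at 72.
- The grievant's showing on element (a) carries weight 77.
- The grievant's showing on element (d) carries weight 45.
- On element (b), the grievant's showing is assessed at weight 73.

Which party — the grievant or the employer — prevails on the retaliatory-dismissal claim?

grievant

Stage 1 — burden on grievant; standard: a substantially-more-likely showing (weight is at least 70).
    (a): 77 ≥ 70 [met]
    (b): 73 ≥ 70 [met]
    (c): 72 (employer's 78 disregarded) ≥ 70 [met]
  All elements met. The burden passes to the employer.
Stage 2 — burden on employer; standard: a substantially-more-likely showing (weight is at least 70).
    (d): 69 (grievant's 45 disregarded) < 70 [not met]
  Stage 2 not carried; the employer fails its burden.
The grievant prevails.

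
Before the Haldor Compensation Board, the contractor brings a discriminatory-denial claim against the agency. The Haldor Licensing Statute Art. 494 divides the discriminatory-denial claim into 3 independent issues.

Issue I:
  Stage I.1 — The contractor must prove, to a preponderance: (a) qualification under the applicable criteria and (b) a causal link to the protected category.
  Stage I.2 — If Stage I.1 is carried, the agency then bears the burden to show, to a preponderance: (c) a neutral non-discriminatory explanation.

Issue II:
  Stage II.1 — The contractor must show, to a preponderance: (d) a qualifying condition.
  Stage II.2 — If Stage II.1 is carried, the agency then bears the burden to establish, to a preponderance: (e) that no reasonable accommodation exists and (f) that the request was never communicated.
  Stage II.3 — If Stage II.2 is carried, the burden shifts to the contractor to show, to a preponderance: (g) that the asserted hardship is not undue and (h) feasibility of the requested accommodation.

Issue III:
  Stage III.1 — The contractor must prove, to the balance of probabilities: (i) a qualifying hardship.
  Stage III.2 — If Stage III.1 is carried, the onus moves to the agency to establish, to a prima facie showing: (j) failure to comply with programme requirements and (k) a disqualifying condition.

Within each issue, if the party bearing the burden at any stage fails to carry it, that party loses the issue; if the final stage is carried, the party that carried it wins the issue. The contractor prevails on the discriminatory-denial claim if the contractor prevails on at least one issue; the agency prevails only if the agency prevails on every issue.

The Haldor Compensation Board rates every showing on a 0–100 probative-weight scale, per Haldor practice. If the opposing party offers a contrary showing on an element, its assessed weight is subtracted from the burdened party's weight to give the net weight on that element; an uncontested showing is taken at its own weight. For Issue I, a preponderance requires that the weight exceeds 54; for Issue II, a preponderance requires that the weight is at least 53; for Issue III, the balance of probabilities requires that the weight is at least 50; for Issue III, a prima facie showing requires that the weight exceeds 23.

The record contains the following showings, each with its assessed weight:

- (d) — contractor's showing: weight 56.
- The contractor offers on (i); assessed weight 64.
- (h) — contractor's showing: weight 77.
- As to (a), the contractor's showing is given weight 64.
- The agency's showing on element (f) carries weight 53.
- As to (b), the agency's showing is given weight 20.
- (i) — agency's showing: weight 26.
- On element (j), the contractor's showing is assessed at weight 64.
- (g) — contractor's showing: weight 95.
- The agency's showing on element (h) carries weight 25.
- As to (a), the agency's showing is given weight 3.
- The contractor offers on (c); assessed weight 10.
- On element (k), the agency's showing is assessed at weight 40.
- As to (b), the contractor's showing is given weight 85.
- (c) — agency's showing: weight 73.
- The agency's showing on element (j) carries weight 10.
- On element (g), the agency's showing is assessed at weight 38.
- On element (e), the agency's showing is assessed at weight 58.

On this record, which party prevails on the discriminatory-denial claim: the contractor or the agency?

— Issue I —
Stage I.1 (contractor, a preponderance, weight exceeds 54): (a) net 64−3=61 > 54 — meets; (b) net 85−20=65 > 54 — meets.
  All elements met. The burden passes to the agency.
Stage I.2 (agency, a preponderance, weight exceeds 54): (c) net 73−10=63 > 54 — meets.
  All elements met at the final stage.
Every stage carried; the agency prevails on this issue.
— Issue II —
At Stage II.1 the contractor must meet a preponderance (weight is at least 53): on (d) the weight is 56, ≥ 53, so (d) meets the standard.
  The contractor carries Stage II.1; the agency now bears the burden.
At Stage II.2 the agency must meet a preponderance (weight is at least 53): on (e) the weight is 58, which does reach 53, so (e) meets the standard; on (f) the weight is 53, which does reach 53, so (f) meets the standard.
  Stage II.2 is satisfied; the onus moves to the contractor.
At Stage II.3 the contractor must meet a preponderance (weight is at least 53): on (g) the weight is 95 less the opposing 38 gives net 57, which does reach 53, so (g) meets the standard; on (h) the weight is 77 less the opposing 25 gives net 52, which does not reach 53, so (h) does not meet the standard.
  The contractor does not carry Stage II.3.
The agency prevails on this issue.
— Issue III —
Stage III.1 — burden on contractor; standard: the balance of probabilities (weight is at least 50).
    (i): 64 − 26 = 38 < 50 [not met]
  Stage III.1 not carried; the contractor fails its burden.
So the agency prevails on this issue.
Per-issue: Issue I → agency; Issue II → agency; Issue III → agency. The contractor must prevail on at least one issue; overall, the agency prevails.

agency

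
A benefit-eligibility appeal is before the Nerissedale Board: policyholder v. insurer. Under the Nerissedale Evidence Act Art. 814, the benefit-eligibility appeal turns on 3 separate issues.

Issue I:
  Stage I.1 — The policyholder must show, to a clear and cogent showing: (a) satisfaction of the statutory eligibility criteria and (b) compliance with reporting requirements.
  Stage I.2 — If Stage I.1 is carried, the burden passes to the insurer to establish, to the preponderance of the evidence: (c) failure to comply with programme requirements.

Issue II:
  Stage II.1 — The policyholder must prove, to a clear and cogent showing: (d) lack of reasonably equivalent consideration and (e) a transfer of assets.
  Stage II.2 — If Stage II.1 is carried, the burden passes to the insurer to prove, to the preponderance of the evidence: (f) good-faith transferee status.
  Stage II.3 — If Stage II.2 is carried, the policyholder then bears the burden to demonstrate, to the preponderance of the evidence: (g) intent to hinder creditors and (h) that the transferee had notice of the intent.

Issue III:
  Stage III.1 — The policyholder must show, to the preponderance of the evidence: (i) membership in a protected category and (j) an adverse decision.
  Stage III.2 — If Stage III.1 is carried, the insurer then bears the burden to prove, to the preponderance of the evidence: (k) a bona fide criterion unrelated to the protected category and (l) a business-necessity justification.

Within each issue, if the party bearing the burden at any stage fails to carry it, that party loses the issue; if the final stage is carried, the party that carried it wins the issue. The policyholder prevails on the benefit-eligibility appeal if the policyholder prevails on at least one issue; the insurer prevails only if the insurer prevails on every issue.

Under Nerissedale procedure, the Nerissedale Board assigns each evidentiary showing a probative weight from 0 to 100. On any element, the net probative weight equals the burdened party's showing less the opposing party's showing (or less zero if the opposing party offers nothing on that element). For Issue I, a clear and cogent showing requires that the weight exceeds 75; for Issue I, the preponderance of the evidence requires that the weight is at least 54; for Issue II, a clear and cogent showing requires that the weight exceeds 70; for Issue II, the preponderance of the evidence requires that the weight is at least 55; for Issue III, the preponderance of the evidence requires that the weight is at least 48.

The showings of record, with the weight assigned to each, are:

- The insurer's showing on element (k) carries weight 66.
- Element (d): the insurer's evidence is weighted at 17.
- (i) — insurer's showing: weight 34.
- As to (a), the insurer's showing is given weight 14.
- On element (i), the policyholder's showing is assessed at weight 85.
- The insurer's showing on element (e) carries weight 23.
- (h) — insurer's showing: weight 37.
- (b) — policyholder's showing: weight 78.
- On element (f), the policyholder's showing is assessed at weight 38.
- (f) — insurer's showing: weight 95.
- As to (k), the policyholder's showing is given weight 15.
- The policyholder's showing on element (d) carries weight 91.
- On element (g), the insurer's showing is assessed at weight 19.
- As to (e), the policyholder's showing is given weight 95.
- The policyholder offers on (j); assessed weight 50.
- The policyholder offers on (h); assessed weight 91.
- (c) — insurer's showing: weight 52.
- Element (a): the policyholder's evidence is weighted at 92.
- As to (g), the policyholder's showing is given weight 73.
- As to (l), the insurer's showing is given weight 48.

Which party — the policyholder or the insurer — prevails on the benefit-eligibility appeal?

policyholder

— Issue I —
Stage I.1 (policyholder, a clear and cogent showing, weight exceeds 75): (a) net 92−14=78 > 75 — meets; (b) 78 > 75 — meets.
  Stage I.1 carried; the burden shifts to the insurer.
Stage I.2 (insurer, the preponderance of the evidence, weight is at least 54): (c) 52 < 54 — fails.
  The insurer does not carry Stage I.2.
The analysis ends at Stage I.2; the policyholder prevails on this issue.
— Issue II —
Stage II.1 (policyholder, a clear and cogent showing, weight exceeds 70): (d) net 91−17=74 > 70 — meets; (e) net 95−23=72 > 70 — meets.
  Stage II.1 is satisfied; the onus moves to the insurer.
Stage II.2 (insurer, the preponderance of the evidence, weight is at least 55): (f) net 95−38=57 ≥ 55 — meets.
  The insurer carries Stage II.2; the policyholder now bears the burden.
Stage II.3 (policyholder, the preponderance of the evidence, weight is at least 55): (g) net 73−19=54 < 55 — fails; (h) net 91−37=54 < 55 — fails.
  The policyholder does not carry Stage II.3.
The insurer prevails on this issue.
— Issue III —
Stage III.1 (policyholder, the preponderance of the evidence, weight is at least 48): (i) net 85−34=51 ≥ 48 — meets; (j) 50 ≥ 48 — meets.
  All elements met. The burden passes to the insurer.
Stage III.2 (insurer, the preponderance of the evidence, weight is at least 48): (k) net 66−15=51 ≥ 48 — meets; (l) 48 ≥ 48 — meets.
  The insurer carries the last stage.
With every stage satisfied, the insurer prevails on this issue.
Per-issue: Issue I → policyholder; Issue II → insurer; Issue III → insurer. The policyholder must prevail on at least one issue; overall, the policyholder prevails.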